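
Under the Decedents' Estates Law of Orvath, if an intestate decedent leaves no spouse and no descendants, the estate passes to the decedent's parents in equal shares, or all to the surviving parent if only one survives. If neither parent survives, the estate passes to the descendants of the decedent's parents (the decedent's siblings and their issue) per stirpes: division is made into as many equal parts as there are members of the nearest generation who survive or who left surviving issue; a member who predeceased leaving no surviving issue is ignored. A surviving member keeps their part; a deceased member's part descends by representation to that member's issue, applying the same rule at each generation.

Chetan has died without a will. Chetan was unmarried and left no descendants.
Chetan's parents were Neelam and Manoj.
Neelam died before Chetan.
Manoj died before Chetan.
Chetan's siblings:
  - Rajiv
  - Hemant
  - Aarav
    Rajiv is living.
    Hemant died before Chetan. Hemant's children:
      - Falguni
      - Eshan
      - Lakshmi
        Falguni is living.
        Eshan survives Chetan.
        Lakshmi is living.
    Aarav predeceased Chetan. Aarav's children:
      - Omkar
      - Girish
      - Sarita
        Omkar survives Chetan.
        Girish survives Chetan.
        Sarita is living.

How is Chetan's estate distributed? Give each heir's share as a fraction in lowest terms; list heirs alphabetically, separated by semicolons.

Eshan 1/9; Falguni 1/9; Girish 1/9; Lakshmi 1/9; Omkar 1/9; Rajiv 1/3; Sarita 1/9

Neither parent survives and there are no descendants, so the estate passes to Chetan's siblings and their issue per stirpes.
The estate is divided into 3 equal shares of 1/3 among Rajiv, Hemant, Aarav.
Rajiv is living and takes 1/3.
Hemant predeceased; the 1/3 allotted to Hemant's branch passes to Hemant's issue by representation.
The 1/3 is divided into 3 equal shares of 1/9 among Falguni, Eshan, Lakshmi.
Falguni is living and takes 1/9.
Eshan is living and takes 1/9.
Lakshmi is living and takes 1/9.
Aarav predeceased; the 1/3 allotted to Aarav's branch passes to Aarav's issue by representation.
The 1/3 is divided into 3 equal shares of 1/9 among Omkar, Girish, Sarita.
Omkar is living and takes 1/9.
Girish is living and takes 1/9.
Sarita is living and takes 1/9.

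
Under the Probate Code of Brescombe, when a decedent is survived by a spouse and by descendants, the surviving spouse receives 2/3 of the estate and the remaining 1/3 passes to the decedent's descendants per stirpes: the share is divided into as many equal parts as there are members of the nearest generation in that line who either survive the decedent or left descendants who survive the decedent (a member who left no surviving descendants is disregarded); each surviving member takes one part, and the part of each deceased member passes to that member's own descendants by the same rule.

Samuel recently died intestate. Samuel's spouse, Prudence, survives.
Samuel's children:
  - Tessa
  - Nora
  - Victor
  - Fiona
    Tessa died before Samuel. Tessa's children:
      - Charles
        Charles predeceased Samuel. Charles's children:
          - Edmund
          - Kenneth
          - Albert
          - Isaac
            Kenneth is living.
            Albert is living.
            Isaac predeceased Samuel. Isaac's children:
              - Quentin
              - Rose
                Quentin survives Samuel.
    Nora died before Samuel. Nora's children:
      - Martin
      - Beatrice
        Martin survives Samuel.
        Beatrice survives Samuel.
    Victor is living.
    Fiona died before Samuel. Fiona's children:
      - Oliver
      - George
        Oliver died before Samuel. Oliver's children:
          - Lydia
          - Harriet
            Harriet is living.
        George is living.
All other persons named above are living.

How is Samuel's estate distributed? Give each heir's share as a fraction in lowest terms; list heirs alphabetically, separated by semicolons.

Prudence, as surviving spouse, takes 2/3.
The remaining 1/3 passes to Samuel's descendants per stirpes.
The 1/3 is divided into 4 equal shares of 1/12 among Tessa, Nora, Victor, Fiona.
Tessa predeceased; the 1/12 allotted to Tessa's branch passes to Tessa's issue by representation.
Charles's line is the sole branch at this level, so the full 1/12 passes to Charles's issue by representation.
The 1/12 is divided into 4 equal shares of 1/48 among Edmund, Kenneth, Albert, Isaac.
Edmund is living and takes 1/48.
Kenneth is living and takes 1/48.
Albert is living and takes 1/48.
Isaac predeceased; the 1/48 allotted to Isaac's branch passes to Isaac's issue by representation.
The 1/48 is divided into 2 equal shares of 1/96 among Quentin, Rose.
Quentin is living and takes 1/96.
Rose is living and takes 1/96.
Nora predeceased; the 1/12 allotted to Nora's branch passes to Nora's issue by representation.
The 1/12 is divided into 2 equal shares of 1/24 among Martin, Beatrice.
Martin is living and takes 1/24.
Beatrice is living and takes 1/24.
Victor is living and takes 1/12.
Fiona predeceased; the 1/12 allotted to Fiona's branch passes to Fiona's issue by representation.
The 1/12 is divided into 2 equal shares of 1/24 among Oliver, George.
Oliver predeceased; the 1/24 allotted to Oliver's branch passes to Oliver's issue by representation.
The 1/24 is divided into 2 equal shares of 1/48 among Lydia, Harriet.
Lydia is living and takes 1/48.
Harriet is living and takes 1/48.
George is living and takes 1/24.

Albert 1/48; Beatrice 1/24; Edmund 1/48; George 1/24; Harriet 1/48; Kenneth 1/48; Lydia 1/48; Martin 1/24; Prudence 2/3; Quentin 1/96; Rose 1/96; Victor 1/12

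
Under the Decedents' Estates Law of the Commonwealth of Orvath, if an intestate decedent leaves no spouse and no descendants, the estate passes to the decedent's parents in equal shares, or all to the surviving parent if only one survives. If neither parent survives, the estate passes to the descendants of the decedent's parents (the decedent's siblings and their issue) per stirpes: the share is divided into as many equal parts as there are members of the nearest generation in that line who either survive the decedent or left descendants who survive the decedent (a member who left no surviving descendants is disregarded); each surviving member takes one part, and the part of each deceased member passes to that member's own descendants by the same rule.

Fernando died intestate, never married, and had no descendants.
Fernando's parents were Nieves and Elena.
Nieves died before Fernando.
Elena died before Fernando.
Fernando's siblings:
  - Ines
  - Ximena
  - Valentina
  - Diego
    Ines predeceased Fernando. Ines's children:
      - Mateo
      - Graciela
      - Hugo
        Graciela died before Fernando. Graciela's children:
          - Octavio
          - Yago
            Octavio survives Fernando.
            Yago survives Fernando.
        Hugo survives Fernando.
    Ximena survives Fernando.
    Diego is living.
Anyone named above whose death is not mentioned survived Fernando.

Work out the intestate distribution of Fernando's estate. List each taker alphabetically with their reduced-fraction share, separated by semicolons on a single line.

Neither parent survives and there are no descendants, so the estate passes to Fernando's siblings and their issue per stirpes.
The estate is divided into 4 equal shares of 1/4 among Ines, Ximena, Valentina, Diego.
Ines predeceased; the 1/4 allotted to Ines's branch passes to Ines's issue by representation.
The 1/4 is divided into 3 equal shares of 1/12 among Mateo, Graciela, Hugo.
Mateo is living and takes 1/12.
Graciela predeceased; the 1/12 allotted to Graciela's branch passes to Graciela's issue by representation.
The 1/12 is divided into 2 equal shares of 1/24 among Octavio, Yago.
Octavio is living and takes 1/24.
Yago is living and takes 1/24.
Hugo is living and takes 1/12.
Ximena is living and takes 1/4.
Valentina is living and takes 1/4.
Diego is living and takes 1/4.

Diego 1/4; Hugo 1/12; Mateo 1/12; Octavio 1/24; Valentina 1/4; Ximena 1/4; Yago 1/24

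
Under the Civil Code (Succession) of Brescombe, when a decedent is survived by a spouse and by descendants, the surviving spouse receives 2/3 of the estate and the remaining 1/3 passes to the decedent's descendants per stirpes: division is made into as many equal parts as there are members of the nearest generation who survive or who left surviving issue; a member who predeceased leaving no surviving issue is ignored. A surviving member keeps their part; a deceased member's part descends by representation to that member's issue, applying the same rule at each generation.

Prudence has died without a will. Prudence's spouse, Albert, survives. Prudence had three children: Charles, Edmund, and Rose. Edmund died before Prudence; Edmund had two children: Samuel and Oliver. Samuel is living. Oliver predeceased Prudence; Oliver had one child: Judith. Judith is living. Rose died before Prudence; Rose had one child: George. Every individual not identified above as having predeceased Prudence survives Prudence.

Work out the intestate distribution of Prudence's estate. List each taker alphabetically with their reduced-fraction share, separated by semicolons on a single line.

Albert, as surviving spouse, takes 2/3.
The remaining 1/3 passes to Prudence's descendants per stirpes.
The 1/3 is divided into 3 equal shares of 1/9 among Charles, Edmund, Rose.
Charles is living and takes 1/9.
Edmund predeceased; the 1/9 allotted to Edmund's branch passes to Edmund's issue by representation.
The 1/9 is divided into 2 equal shares of 1/18 among Samuel, Oliver.
Samuel is living and takes 1/18.
Oliver predeceased; the 1/18 allotted to Oliver's branch passes to Oliver's issue by representation.
Judith is the sole taker at this level and receives the full 1/18.
Rose predeceased; the 1/9 allotted to Rose's branch passes to Rose's issue by representation.
George is the sole taker at this level and receives the full 1/9.

Albert 2/3; Charles 1/9; George 1/9; Judith 1/18; Samuel 1/18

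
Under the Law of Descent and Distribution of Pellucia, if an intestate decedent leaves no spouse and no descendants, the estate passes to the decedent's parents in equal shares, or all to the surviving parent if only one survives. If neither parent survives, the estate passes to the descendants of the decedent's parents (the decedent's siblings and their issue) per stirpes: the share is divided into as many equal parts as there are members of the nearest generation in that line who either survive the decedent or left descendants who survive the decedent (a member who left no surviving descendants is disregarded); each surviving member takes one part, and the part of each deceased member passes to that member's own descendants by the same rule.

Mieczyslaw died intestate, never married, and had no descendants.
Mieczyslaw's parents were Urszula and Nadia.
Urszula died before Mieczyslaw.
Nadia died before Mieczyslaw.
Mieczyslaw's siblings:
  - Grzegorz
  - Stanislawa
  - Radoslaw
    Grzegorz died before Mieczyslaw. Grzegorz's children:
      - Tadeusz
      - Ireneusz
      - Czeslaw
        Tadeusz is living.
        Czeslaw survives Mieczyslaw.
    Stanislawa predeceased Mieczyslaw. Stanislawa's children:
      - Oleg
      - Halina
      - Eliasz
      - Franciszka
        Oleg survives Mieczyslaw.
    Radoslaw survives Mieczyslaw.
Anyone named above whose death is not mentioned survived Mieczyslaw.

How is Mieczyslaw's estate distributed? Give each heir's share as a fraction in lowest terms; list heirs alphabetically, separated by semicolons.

Czeslaw 1/9; Eliasz 1/12; Franciszka 1/12; Halina 1/12; Ireneusz 1/9; Oleg 1/12; Radoslaw 1/3; Tadeusz 1/9

Neither parent survives and there are no descendants, so the estate passes to Mieczyslaw's siblings and their issue per stirpes.
The estate is divided into 3 equal shares of 1/3 among Grzegorz, Stanislawa, Radoslaw.
Grzegorz predeceased; the 1/3 allotted to Grzegorz's branch passes to Grzegorz's issue by representation.
The 1/3 is divided into 3 equal shares of 1/9 among Tadeusz, Ireneusz, Czeslaw.
Tadeusz is living and takes 1/9.
Ireneusz is living and takes 1/9.
Czeslaw is living and takes 1/9.
Stanislawa predeceased; the 1/3 allotted to Stanislawa's branch passes to Stanislawa's issue by representation.
The 1/3 is divided into 4 equal shares of 1/12 among Oleg, Halina, Eliasz, Franciszka.
Oleg is living and takes 1/12.
Halina is living and takes 1/12.
Eliasz is living and takes 1/12.
Franciszka is living and takes 1/12.
Radoslaw is living and takes 1/3.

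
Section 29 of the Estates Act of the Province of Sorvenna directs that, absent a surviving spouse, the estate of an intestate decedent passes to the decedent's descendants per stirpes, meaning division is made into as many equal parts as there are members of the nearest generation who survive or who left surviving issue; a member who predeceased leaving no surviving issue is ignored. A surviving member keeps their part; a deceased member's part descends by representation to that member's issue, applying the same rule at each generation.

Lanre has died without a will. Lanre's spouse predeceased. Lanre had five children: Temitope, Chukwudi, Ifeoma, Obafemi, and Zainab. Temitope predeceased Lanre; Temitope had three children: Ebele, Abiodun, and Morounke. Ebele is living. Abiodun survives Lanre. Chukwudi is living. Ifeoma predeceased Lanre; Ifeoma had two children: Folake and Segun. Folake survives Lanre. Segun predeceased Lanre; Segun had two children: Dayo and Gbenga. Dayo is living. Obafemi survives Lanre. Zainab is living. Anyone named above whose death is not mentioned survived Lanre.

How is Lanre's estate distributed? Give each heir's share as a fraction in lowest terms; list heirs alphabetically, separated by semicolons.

There is no surviving spouse, so the entire estate passes to Lanre's descendants per stirpes.
The estate is divided into 5 equal shares of 1/5 among Temitope, Chukwudi, Ifeoma, Obafemi, Zainab.
Temitope predeceased; the 1/5 allotted to Temitope's branch passes to Temitope's issue by representation.
The 1/5 is divided into 3 equal shares of 1/15 among Ebele, Abiodun, Morounke.
Ebele is living and takes 1/15.
Abiodun is living and takes 1/15.
Morounke is living and takes 1/15.
Chukwudi is living and takes 1/5.
Ifeoma predeceased; the 1/5 allotted to Ifeoma's branch passes to Ifeoma's issue by representation.
The 1/5 is divided into 2 equal shares of 1/10 among Folake, Segun.
Folake is living and takes 1/10.
Segun predeceased; the 1/10 allotted to Segun's branch passes to Segun's issue by representation.
The 1/10 is divided into 2 equal shares of 1/20 among Dayo, Gbenga.
Dayo is living and takes 1/20.
Gbenga is living and takes 1/20.
Obafemi is living and takes 1/5.
Zainab is living and takes 1/5.

Abiodun 1/15; Chukwudi 1/5; Dayo 1/20; Ebele 1/15; Folake 1/10; Gbenga 1/20; Morounke 1/15; Obafemi 1/5; Zainab 1/5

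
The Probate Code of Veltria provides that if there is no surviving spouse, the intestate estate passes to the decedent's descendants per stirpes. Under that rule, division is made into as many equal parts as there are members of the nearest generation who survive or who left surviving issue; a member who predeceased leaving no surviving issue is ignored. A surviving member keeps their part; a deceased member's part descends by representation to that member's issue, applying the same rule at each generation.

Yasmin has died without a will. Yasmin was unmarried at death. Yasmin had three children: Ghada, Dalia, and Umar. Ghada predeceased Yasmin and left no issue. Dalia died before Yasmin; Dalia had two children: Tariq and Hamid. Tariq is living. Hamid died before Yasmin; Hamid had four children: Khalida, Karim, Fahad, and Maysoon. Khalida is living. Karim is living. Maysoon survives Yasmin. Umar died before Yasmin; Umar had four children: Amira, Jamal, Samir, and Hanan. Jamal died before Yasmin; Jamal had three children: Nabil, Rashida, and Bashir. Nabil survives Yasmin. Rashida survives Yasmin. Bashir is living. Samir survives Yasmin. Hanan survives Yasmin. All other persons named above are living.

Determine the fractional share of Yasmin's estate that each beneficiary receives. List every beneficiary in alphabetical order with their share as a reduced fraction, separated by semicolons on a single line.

Amira 1/8; Bashir 1/24; Fahad 1/16; Hanan 1/8; Karim 1/16; Khalida 1/16; Maysoon 1/16; Nabil 1/24; Rashida 1/24; Samir 1/8; Tariq 1/4

There is no surviving spouse, so the entire estate passes to Yasmin's descendants per stirpes.
Ghada left no surviving issue, so that branch lapses and is disregarded.
The estate is divided into 2 equal shares of 1/2 among Dalia, Umar.
Dalia predeceased; the 1/2 allotted to Dalia's branch passes to Dalia's issue by representation.
The 1/2 is divided into 2 equal shares of 1/4 among Tariq, Hamid.
Tariq is living and takes 1/4.
Hamid predeceased; the 1/4 allotted to Hamid's branch passes to Hamid's issue by representation.
The 1/4 is divided into 4 equal shares of 1/16 among Khalida, Karim, Fahad, Maysoon.
Khalida is living and takes 1/16.
Karim is living and takes 1/16.
Fahad is living and takes 1/16.
Maysoon is living and takes 1/16.
Umar predeceased; the 1/2 allotted to Umar's branch passes to Umar's issue by representation.
The 1/2 is divided into 4 equal shares of 1/8 among Amira, Jamal, Samir, Hanan.
Amira is living and takes 1/8.
Jamal predeceased; the 1/8 allotted to Jamal's branch passes to Jamal's issue by representation.
The 1/8 is divided into 3 equal shares of 1/24 among Nabil, Rashida, Bashir.
Nabil is living and takes 1/24.
Rashida is living and takes 1/24.
Bashir is living and takes 1/24.
Samir is living and takes 1/8.
Hanan is living and takes 1/8.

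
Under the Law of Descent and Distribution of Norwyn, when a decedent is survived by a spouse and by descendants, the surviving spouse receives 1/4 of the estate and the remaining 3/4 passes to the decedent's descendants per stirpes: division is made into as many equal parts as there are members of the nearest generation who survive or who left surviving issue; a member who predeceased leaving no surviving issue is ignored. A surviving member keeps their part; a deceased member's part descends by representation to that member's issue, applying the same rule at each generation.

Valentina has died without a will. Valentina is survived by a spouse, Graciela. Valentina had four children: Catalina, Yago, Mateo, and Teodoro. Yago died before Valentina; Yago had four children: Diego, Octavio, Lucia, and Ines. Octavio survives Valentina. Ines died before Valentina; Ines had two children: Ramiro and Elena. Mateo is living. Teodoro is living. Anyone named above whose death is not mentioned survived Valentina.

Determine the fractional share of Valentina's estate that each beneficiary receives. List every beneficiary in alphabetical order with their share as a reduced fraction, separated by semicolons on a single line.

Graciela, as surviving spouse, takes 1/4.
The remaining 3/4 passes to Valentina's descendants per stirpes.
The 3/4 is divided into 4 equal shares of 3/16 among Catalina, Yago, Mateo, Teodoro.
Catalina is living and takes 3/16.
Yago predeceased; the 3/16 allotted to Yago's branch passes to Yago's issue by representation.
The 3/16 is divided into 4 equal shares of 3/64 among Diego, Octavio, Lucia, Ines.
Diego is living and takes 3/64.
Octavio is living and takes 3/64.
Lucia is living and takes 3/64.
Ines predeceased; the 3/64 allotted to Ines's branch passes to Ines's issue by representation.
The 3/64 is divided into 2 equal shares of 3/128 among Ramiro, Elena.
Ramiro is living and takes 3/128.
Elena is living and takes 3/128.
Mateo is living and takes 3/16.
Teodoro is living and takes 3/16.

Catalina 3/16; Diego 3/64; Elena 3/128; Graciela 1/4; Lucia 3/64; Mateo 3/16; Octavio 3/64; Ramiro 3/128; Teodoro 3/16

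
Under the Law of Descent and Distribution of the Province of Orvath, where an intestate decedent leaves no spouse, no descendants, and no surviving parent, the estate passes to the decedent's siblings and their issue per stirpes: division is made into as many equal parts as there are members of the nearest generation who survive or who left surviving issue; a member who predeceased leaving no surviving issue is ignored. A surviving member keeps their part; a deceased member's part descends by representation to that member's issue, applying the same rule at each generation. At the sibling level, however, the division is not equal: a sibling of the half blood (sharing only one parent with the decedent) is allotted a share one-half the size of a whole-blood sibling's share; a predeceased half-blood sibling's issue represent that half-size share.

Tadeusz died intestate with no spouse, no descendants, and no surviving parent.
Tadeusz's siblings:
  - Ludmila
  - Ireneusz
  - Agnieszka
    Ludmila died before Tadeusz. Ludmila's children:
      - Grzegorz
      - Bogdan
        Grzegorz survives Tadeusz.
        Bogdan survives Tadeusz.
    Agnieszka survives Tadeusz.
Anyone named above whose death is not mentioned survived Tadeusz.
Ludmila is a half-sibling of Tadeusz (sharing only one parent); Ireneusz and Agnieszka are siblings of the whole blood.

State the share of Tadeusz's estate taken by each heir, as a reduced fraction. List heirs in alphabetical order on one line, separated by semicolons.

No spouse, descendants, or parent survives, so the estate passes to Tadeusz's siblings per stirpes.
Half-blood siblings count for one-half the weight of whole-blood siblings at the initial division.
Dividing 1 in proportion to weights (total weight 5/2): Ludmila (weight 1/2) → 1/5; Ireneusz (weight 1) → 2/5; Agnieszka (weight 1) → 2/5.
Ludmila predeceased; the 1/5 allotted to Ludmila's branch passes to Ludmila's issue by representation.
The 1/5 is divided into 2 equal shares of 1/10 among Grzegorz, Bogdan.
Grzegorz is living and takes 1/10.
Bogdan is living and takes 1/10.
Ireneusz is living and takes 2/5.
Agnieszka is living and takes 2/5.

Agnieszka 2/5; Bogdan 1/10; Grzegorz 1/10; Ireneusz 2/5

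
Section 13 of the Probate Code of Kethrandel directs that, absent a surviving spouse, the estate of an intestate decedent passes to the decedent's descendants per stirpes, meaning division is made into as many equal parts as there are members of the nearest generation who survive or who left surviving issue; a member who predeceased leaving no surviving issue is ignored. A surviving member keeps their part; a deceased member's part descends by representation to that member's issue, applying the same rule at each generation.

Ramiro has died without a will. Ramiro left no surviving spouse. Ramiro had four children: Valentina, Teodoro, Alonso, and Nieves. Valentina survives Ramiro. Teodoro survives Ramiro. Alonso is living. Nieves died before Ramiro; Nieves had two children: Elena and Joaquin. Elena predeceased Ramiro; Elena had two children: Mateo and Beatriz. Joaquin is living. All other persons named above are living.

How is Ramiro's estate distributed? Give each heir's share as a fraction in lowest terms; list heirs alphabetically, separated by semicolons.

There is no surviving spouse, so the entire estate passes to Ramiro's descendants per stirpes.
The estate is divided into 4 equal shares of 1/4 among Valentina, Teodoro, Alonso, Nieves.
Valentina is living and takes 1/4.
Teodoro is living and takes 1/4.
Alonso is living and takes 1/4.
Nieves predeceased; the 1/4 allotted to Nieves's branch passes to Nieves's issue by representation.
The 1/4 is divided into 2 equal shares of 1/8 among Elena, Joaquin.
Elena predeceased; the 1/8 allotted to Elena's branch passes to Elena's issue by representation.
The 1/8 is divided into 2 equal shares of 1/16 among Mateo, Beatriz.
Mateo is living and takes 1/16.
Beatriz is living and takes 1/16.
Joaquin is living and takes 1/8.

Alonso 1/4; Beatriz 1/16; Joaquin 1/8; Mateo 1/16; Teodoro 1/4; Valentina 1/4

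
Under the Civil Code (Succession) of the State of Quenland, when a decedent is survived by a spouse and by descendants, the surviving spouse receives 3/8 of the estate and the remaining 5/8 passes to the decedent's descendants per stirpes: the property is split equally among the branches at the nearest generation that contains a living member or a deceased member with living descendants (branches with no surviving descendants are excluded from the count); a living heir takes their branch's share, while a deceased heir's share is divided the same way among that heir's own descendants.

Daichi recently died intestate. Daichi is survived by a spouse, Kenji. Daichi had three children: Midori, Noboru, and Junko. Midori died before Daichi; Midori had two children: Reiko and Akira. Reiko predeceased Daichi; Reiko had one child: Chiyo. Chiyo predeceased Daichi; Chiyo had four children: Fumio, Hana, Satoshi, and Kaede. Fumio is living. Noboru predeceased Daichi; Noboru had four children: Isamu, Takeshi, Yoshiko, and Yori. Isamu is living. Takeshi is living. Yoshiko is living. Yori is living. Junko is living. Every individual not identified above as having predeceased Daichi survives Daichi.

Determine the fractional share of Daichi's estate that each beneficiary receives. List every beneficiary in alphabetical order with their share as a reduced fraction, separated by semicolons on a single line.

Kenji, as surviving spouse, takes 3/8.
The remaining 5/8 passes to Daichi's descendants per stirpes.
The 5/8 is divided into 3 equal shares of 5/24 among Midori, Noboru, Junko.
Midori predeceased; the 5/24 allotted to Midori's branch passes to Midori's issue by representation.
The 5/24 is divided into 2 equal shares of 5/48 among Reiko, Akira.
Reiko predeceased; the 5/48 allotted to Reiko's branch passes to Reiko's issue by representation.
Chiyo's line is the sole branch at this level, so the full 5/48 passes to Chiyo's issue by representation.
The 5/48 is divided into 4 equal shares of 5/192 among Fumio, Hana, Satoshi, Kaede.
Fumio is living and takes 5/192.
Hana is living and takes 5/192.
Satoshi is living and takes 5/192.
Kaede is living and takes 5/192.
Akira is living and takes 5/48.
Noboru predeceased; the 5/24 allotted to Noboru's branch passes to Noboru's issue by representation.
The 5/24 is divided into 4 equal shares of 5/96 among Isamu, Takeshi, Yoshiko, Yori.
Isamu is living and takes 5/96.
Takeshi is living and takes 5/96.
Yoshiko is living and takes 5/96.
Yori is living and takes 5/96.
Junko is living and takes 5/24.

Akira 5/48; Fumio 5/192; Hana 5/192; Isamu 5/96; Junko 5/24; Kaede 5/192; Kenji 3/8; Satoshi 5/192; Takeshi 5/96; Yori 5/96; Yoshiko 5/96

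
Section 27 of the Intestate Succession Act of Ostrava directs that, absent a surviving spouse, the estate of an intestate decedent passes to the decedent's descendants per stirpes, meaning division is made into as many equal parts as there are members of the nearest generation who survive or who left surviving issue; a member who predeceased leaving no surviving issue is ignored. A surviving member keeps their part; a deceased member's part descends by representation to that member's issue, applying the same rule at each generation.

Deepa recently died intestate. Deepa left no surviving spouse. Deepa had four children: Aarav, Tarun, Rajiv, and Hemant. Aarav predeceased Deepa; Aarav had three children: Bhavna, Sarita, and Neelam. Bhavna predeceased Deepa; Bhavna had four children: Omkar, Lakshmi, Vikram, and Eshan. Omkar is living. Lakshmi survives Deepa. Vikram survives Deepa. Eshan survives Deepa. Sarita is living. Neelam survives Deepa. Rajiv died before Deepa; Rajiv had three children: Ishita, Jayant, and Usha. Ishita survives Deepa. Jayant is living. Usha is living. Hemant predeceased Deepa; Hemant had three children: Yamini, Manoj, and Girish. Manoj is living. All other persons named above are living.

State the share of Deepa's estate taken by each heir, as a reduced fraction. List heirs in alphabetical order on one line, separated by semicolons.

There is no surviving spouse, so the entire estate passes to Deepa's descendants per stirpes.
The estate is divided into 4 equal shares of 1/4 among Aarav, Tarun, Rajiv, Hemant.
Aarav predeceased; the 1/4 allotted to Aarav's branch passes to Aarav's issue by representation.
The 1/4 is divided into 3 equal shares of 1/12 among Bhavna, Sarita, Neelam.
Bhavna predeceased; the 1/12 allotted to Bhavna's branch passes to Bhavna's issue by representation.
The 1/12 is divided into 4 equal shares of 1/48 among Omkar, Lakshmi, Vikram, Eshan.
Omkar is living and takes 1/48.
Lakshmi is living and takes 1/48.
Vikram is living and takes 1/48.
Eshan is living and takes 1/48.
Sarita is living and takes 1/12.
Neelam is living and takes 1/12.
Tarun is living and takes 1/4.
Rajiv predeceased; the 1/4 allotted to Rajiv's branch passes to Rajiv's issue by representation.
The 1/4 is divided into 3 equal shares of 1/12 among Ishita, Jayant, Usha.
Ishita is living and takes 1/12.
Jayant is living and takes 1/12.
Usha is living and takes 1/12.
Hemant predeceased; the 1/4 allotted to Hemant's branch passes to Hemant's issue by representation.
The 1/4 is divided into 3 equal shares of 1/12 among Yamini, Manoj, Girish.
Yamini is living and takes 1/12.
Manoj is living and takes 1/12.
Girish is living and takes 1/12.

Eshan 1/48; Girish 1/12; Ishita 1/12; Jayant 1/12; Lakshmi 1/48; Manoj 1/12; Neelam 1/12; Omkar 1/48; Sarita 1/12; Tarun 1/4; Usha 1/12; Vikram 1/48; Yamini 1/12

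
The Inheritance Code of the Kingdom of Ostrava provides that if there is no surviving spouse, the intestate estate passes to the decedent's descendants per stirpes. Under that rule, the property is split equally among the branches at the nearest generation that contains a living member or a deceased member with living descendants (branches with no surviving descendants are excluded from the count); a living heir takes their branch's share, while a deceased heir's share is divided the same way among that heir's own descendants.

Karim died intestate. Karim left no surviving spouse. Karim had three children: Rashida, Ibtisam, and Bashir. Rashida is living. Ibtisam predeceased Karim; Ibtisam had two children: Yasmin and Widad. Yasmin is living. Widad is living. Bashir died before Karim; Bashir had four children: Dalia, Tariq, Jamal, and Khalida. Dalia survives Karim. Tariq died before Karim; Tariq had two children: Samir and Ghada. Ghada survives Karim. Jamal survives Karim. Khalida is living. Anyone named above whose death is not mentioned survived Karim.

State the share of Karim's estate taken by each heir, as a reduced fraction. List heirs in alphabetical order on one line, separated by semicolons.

There is no surviving spouse, so the entire estate passes to Karim's descendants per stirpes.
The estate is divided into 3 equal shares of 1/3 among Rashida, Ibtisam, Bashir.
Rashida is living and takes 1/3.
Ibtisam predeceased; the 1/3 allotted to Ibtisam's branch passes to Ibtisam's issue by representation.
The 1/3 is divided into 2 equal shares of 1/6 among Yasmin, Widad.
Yasmin is living and takes 1/6.
Widad is living and takes 1/6.
Bashir predeceased; the 1/3 allotted to Bashir's branch passes to Bashir's issue by representation.
The 1/3 is divided into 4 equal shares of 1/12 among Dalia, Tariq, Jamal, Khalida.
Dalia is living and takes 1/12.
Tariq predeceased; the 1/12 allotted to Tariq's branch passes to Tariq's issue by representation.
The 1/12 is divided into 2 equal shares of 1/24 among Samir, Ghada.
Samir is living and takes 1/24.
Ghada is living and takes 1/24.
Jamal is living and takes 1/12.
Khalida is living and takes 1/12.

Dalia 1/12; Ghada 1/24; Jamal 1/12; Khalida 1/12; Rashida 1/3; Samir 1/24; Widad 1/6; Yasmin 1/6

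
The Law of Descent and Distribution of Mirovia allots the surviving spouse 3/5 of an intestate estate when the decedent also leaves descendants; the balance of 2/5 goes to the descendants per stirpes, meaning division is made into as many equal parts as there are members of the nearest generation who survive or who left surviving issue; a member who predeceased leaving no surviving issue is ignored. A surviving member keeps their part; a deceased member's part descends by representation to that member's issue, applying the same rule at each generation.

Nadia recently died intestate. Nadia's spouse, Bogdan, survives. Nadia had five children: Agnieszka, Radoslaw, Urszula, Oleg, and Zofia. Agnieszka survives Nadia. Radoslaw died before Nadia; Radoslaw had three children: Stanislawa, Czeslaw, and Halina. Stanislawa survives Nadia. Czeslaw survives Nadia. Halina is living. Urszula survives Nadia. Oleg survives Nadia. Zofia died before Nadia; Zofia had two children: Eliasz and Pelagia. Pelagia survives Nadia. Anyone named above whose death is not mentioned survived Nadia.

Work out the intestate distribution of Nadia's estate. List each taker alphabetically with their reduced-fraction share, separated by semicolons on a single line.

Bogdan, as surviving spouse, takes 3/5.
The remaining 2/5 passes to Nadia's descendants per stirpes.
The 2/5 is divided into 5 equal shares of 2/25 among Agnieszka, Radoslaw, Urszula, Oleg, Zofia.
Agnieszka is living and takes 2/25.
Radoslaw predeceased; the 2/25 allotted to Radoslaw's branch passes to Radoslaw's issue by representation.
The 2/25 is divided into 3 equal shares of 2/75 among Stanislawa, Czeslaw, Halina.
Stanislawa is living and takes 2/75.
Czeslaw is living and takes 2/75.
Halina is living and takes 2/75.
Urszula is living and takes 2/25.
Oleg is living and takes 2/25.
Zofia predeceased; the 2/25 allotted to Zofia's branch passes to Zofia's issue by representation.
The 2/25 is divided into 2 equal shares of 1/25 among Eliasz, Pelagia.
Eliasz is living and takes 1/25.
Pelagia is living and takes 1/25.

Agnieszka 2/25; Bogdan 3/5; Czeslaw 2/75; Eliasz 1/25; Halina 2/75; Oleg 2/25; Pelagia 1/25; Stanislawa 2/75; Urszula 2/25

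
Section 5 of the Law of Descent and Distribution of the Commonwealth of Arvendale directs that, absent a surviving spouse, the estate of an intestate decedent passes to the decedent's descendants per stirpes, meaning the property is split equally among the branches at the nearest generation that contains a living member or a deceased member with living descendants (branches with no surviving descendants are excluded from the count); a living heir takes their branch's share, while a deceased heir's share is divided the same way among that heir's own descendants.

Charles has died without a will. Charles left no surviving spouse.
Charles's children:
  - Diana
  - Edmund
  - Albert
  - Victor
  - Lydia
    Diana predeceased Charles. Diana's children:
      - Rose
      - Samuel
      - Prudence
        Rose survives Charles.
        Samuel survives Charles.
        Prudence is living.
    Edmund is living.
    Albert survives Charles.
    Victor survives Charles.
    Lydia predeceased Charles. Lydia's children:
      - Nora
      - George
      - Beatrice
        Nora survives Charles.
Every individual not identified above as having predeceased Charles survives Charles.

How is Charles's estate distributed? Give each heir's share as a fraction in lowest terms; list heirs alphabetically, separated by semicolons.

There is no surviving spouse, so the entire estate passes to Charles's descendants per stirpes.
The estate is divided into 5 equal shares of 1/5 among Diana, Edmund, Albert, Victor, Lydia.
Diana predeceased; the 1/5 allotted to Diana's branch passes to Diana's issue by representation.
The 1/5 is divided into 3 equal shares of 1/15 among Rose, Samuel, Prudence.
Rose is living and takes 1/15.
Samuel is living and takes 1/15.
Prudence is living and takes 1/15.
Edmund is living and takes 1/5.
Albert is living and takes 1/5.
Victor is living and takes 1/5.
Lydia predeceased; the 1/5 allotted to Lydia's branch passes to Lydia's issue by representation.
The 1/5 is divided into 3 equal shares of 1/15 among Nora, George, Beatrice.
Nora is living and takes 1/15.
George is living and takes 1/15.
Beatrice is living and takes 1/15.

Albert 1/5; Beatrice 1/15; Edmund 1/5; George 1/15; Nora 1/15; Prudence 1/15; Rose 1/15; Samuel 1/15; Victor 1/5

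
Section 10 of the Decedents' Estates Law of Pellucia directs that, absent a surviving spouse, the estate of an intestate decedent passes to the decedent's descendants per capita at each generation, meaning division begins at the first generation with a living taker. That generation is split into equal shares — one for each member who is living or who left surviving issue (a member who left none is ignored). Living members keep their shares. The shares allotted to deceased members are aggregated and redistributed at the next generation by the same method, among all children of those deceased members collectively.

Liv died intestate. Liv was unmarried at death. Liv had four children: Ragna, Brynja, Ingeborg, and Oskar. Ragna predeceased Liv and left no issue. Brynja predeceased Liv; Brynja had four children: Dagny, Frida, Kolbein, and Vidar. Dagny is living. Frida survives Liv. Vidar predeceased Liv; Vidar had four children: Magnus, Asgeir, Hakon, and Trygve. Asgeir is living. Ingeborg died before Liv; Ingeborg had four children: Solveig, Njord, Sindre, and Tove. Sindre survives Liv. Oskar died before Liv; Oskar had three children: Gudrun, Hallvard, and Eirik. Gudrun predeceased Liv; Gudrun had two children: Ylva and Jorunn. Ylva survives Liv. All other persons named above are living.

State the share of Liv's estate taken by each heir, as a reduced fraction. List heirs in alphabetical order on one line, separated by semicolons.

Asgeir 1/33; Dagny 1/11; Eirik 1/11; Frida 1/11; Hakon 1/33; Hallvard 1/11; Jorunn 1/33; Kolbein 1/11; Magnus 1/33; Njord 1/11; Sindre 1/11; Solveig 1/11; Tove 1/11; Trygve 1/33; Ylva 1/33

There is no surviving spouse, so the entire estate passes to Liv's descendants per capita at each generation.
No one at generation 1 (Brynja, Ingeborg, Oskar) is living; moving to the next generation.
At generation 2 (Dagny, Frida, Kolbein, Vidar, Solveig, Njord, Sindre, Tove, Gudrun, Hallvard, Eirik) there are 11 shares of (1)/11 = 1/11 each.
Living: Dagny, Frida, Kolbein, Solveig, Njord, Sindre, Tove, Hallvard, and Eirik — each takes 1/11.
Deceased: Vidar and Gudrun. Their combined 2/11 is pooled and carried to generation 3.
At generation 3 (Magnus, Asgeir, Hakon, Trygve, Ylva, Jorunn) there are 6 shares of (2/11)/6 = 1/33 each.
Living: Magnus, Asgeir, Hakon, Trygve, Ylva, and Jorunn — each takes 1/33.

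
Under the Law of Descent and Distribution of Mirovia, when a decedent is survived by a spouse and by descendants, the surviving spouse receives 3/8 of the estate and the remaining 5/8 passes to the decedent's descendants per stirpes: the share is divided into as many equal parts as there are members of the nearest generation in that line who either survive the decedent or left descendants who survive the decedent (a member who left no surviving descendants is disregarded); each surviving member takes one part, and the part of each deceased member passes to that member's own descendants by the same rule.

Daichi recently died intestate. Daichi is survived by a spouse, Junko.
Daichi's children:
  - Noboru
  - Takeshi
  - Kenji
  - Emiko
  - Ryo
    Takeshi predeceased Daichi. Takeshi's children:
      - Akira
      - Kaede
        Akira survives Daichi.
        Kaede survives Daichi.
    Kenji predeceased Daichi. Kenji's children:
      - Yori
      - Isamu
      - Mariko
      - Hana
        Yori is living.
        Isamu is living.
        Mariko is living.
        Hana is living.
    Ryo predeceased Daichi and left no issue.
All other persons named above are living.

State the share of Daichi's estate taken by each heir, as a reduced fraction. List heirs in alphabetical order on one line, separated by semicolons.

Akira 5/64; Emiko 5/32; Hana 5/128; Isamu 5/128; Junko 3/8; Kaede 5/64; Mariko 5/128; Noboru 5/32; Yori 5/128

Junko, as surviving spouse, takes 3/8.
The remaining 5/8 passes to Daichi's descendants per stirpes.
Ryo left no surviving issue, so that branch lapses and is disregarded.
The 5/8 is divided into 4 equal shares of 5/32 among Noboru, Takeshi, Kenji, Emiko.
Noboru is living and takes 5/32.
Takeshi predeceased; the 5/32 allotted to Takeshi's branch passes to Takeshi's issue by representation.
The 5/32 is divided into 2 equal shares of 5/64 among Akira, Kaede.
Akira is living and takes 5/64.
Kaede is living and takes 5/64.
Kenji predeceased; the 5/32 allotted to Kenji's branch passes to Kenji's issue by representation.
The 5/32 is divided into 4 equal shares of 5/128 among Yori, Isamu, Mariko, Hana.
Yori is living and takes 5/128.
Isamu is living and takes 5/128.
Mariko is living and takes 5/128.
Hana is living and takes 5/128.
Emiko is living and takes 5/32.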